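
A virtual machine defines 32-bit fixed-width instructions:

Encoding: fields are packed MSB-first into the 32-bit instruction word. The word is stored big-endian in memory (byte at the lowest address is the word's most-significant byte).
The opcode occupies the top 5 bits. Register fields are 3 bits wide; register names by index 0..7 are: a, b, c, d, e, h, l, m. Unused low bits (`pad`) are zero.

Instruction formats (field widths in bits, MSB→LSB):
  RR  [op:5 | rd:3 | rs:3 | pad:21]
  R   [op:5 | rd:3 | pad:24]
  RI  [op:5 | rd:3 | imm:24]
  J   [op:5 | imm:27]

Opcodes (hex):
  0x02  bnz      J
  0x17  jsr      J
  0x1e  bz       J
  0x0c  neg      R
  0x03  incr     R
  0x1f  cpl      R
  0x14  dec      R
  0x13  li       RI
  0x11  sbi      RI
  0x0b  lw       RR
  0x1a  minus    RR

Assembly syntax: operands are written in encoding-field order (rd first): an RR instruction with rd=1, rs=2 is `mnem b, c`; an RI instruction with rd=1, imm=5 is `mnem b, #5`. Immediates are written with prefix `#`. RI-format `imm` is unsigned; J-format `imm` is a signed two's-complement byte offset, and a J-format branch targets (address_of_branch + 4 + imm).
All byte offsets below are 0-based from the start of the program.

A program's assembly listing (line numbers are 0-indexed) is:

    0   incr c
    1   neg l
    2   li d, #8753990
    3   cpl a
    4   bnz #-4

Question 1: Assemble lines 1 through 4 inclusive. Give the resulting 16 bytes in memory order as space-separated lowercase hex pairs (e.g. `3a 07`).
L1: neg op=0xc:5|rd=6:3|pad=0:24 ⇒ 0x66000000 ⇒ big 66 00 00 00
L2: li op=0x13:5|rd=3:3|imm=8753990:24 ⇒ 0x9b859346 ⇒ big 9b 85 93 46
L3: cpl op=0x1f:5|rd=0:3|pad=0:24 ⇒ 0xf8000000 ⇒ big f8 00 00 00
L4: bnz op=0x2:5|imm=-4:27 ⇒ 0x17fffffc ⇒ big 17 ff ff fc

66 00 00 00 9b 85 93 46 f8 00 00 00 17 ff ff fc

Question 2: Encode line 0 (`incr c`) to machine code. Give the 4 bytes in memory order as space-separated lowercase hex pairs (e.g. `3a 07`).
L0: incr op=0x3:5|rd=2:3|pad=0:24 ⇒ 0x1a000000 ⇒ big 1a 00 00 00

1a 00 00 00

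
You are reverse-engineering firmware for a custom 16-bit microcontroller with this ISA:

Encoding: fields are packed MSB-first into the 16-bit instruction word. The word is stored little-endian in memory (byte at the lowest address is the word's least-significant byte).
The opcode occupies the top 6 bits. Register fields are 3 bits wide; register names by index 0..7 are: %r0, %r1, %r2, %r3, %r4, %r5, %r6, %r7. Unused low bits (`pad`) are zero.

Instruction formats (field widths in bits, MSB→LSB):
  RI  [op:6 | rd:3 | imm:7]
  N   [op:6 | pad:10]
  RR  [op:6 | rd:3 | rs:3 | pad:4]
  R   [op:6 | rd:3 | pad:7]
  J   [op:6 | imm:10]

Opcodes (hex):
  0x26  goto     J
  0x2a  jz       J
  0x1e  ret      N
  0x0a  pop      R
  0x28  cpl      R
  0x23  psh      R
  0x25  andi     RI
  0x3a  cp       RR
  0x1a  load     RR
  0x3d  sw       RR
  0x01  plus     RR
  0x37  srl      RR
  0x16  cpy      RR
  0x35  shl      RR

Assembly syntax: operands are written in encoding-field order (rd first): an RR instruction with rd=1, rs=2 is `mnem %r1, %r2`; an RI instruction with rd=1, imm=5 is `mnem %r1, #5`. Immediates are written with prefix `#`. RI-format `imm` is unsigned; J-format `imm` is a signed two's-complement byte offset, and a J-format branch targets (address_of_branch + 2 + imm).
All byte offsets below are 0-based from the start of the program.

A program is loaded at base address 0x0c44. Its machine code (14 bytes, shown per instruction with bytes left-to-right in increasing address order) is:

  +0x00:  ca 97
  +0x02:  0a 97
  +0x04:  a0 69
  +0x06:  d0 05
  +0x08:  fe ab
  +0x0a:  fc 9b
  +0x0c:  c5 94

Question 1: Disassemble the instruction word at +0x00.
andi %r7, #74

off 0x00: read ca 97 as little → 0x97ca
  top 6b → 0x25 → andi [RI]
  rd: (w>>7)&0x7=0x7 → %r7
  imm: (w>>0)&0x7f=0x4a → #74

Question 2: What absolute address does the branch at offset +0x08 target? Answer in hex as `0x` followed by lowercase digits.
+0x08: fe ab ⇒ word 0xabfe (little)
  opcode bits[15:10]=0x2a: jz/J
  imm@[9:0]=0x3fe (s10→-2) ⇒ #-2
  target = base 0x0c44 + off 0x08 + 2 + imm -2 = 0x0c4c

0x0c4c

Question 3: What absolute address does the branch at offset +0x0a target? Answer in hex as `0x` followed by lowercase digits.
+0x0a: fc 9b ⇒ word 0x9bfc (little)
  opcode bits[15:10]=0x26: goto/J
  [9:0] imm=1020 (s10→-4) = #-4
  target = base 0x0c44 + off 0x0a + 2 + imm -4 = 0x0c4c

0x0c4c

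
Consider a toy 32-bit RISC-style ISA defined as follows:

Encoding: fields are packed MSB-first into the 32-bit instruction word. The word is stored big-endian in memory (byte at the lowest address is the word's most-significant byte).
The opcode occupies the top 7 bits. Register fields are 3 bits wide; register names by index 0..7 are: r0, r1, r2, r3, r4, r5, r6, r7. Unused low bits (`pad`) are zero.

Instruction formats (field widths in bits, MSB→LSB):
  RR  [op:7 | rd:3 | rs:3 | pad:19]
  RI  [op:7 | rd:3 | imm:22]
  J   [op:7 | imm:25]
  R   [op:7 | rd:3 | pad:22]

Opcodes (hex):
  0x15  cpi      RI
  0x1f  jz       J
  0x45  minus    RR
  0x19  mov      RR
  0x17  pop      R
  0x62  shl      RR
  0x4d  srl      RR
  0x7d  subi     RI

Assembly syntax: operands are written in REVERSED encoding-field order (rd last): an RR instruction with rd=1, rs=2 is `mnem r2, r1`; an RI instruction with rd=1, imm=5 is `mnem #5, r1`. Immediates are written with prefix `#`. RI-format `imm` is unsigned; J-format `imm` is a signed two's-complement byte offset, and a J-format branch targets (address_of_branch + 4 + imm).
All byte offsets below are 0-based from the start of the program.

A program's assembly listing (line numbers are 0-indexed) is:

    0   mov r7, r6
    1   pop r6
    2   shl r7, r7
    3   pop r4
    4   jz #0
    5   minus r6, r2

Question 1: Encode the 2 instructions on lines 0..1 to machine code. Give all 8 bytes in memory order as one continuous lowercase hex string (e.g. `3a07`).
33b800002f800000

0. mov fields op=0x19:7|rd=6:3|rs=7:3|pad=0:19 → word 33b80000h → 33 b8 00 00
1. pop fields op=0x17:7|rd=6:3|pad=0:22 → word 2f800000h → 2f 80 00 00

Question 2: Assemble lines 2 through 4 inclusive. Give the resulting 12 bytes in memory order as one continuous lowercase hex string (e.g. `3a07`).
L2: shl op=0x62:7|rd=7:3|rs=7:3|pad=0:19 ⇒ 0xc5f80000 ⇒ big c5 f8 00 00
L3: pop op=0x17:7|rd=4:3|pad=0:22 ⇒ 0x2f000000 ⇒ big 2f 00 00 00
L4: jz op=0x1f:7|imm=0:25 ⇒ 0x3e000000 ⇒ big 3e 00 00 00

c5f800002f0000003e000000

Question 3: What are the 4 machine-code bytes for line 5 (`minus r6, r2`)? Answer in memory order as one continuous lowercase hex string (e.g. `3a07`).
8ab00000

5. minus fields op=0x45:7|rd=2:3|rs=6:3|pad=0:19 → word 8ab00000h → 8a b0 00 00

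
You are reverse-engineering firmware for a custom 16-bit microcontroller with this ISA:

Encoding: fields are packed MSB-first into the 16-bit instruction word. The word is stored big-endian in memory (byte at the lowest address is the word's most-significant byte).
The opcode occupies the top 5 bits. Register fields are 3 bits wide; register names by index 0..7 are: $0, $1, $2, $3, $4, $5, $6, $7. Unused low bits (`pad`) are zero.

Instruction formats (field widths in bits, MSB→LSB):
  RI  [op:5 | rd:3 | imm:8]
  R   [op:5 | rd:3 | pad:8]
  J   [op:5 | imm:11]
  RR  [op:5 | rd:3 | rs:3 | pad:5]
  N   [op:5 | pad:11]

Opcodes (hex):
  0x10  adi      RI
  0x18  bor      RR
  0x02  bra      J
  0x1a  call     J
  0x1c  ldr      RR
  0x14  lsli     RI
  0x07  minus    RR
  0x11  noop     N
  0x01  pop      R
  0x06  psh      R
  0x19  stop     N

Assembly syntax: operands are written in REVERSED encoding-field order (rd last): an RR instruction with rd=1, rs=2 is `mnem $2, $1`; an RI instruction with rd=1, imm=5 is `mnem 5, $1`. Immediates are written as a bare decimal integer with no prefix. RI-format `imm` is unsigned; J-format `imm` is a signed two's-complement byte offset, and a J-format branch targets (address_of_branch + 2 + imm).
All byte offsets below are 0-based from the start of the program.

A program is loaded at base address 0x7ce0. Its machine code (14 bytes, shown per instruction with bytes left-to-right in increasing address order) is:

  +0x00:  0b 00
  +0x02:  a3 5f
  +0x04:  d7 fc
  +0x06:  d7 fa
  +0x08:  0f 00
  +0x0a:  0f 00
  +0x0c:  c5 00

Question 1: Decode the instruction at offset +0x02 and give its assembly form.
off 0x02: read a3 5f as big → 0xa35f
  top 5b → 0x14 → lsli [RI]
  rd: (w>>8)&0x7=0x3 → $3
  imm: (w>>0)&0xff=0x5f → 95

lsli 95, $3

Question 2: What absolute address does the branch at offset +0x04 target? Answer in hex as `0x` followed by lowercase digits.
off 0x04: read d7 fc as big → 0xd7fc
  op=0xd7fc>>11=0x1a ⇒ call (J)
  [10:0] imm=2044 (s11→-4) = -4
  target = base 0x7ce0 + off 0x04 + 2 + imm -4 = 0x7ce2

0x7ce2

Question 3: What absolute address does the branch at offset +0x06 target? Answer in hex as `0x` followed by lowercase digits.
@+06  big-endian(d7 fa) = 0xd7fa
  op=0xd7fa>>11=0x1a ⇒ call (J)
  [10:0] imm=2042 (s11→-6) = -6
  target = base 0x7ce0 + off 0x06 + 2 + imm -6 = 0x7ce2

0x7ce2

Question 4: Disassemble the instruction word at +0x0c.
bor $0, $5

+0x0c: c5 00 ⇒ word 0xc500 (big)
  op=0xc500>>11=0x18 ⇒ bor (RR)
  rd: (w>>8)&0x7=0x5 → $5
  rs: (w>>5)&0x7=0x0 → $0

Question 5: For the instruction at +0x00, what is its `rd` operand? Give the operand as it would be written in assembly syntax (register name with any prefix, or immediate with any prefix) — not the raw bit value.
off 0x00: read 0b 00 as big → 0x0b00
  top 5b → 0x1 → pop [R]
  rd@[10:8]=0x3 ⇒ $3

$3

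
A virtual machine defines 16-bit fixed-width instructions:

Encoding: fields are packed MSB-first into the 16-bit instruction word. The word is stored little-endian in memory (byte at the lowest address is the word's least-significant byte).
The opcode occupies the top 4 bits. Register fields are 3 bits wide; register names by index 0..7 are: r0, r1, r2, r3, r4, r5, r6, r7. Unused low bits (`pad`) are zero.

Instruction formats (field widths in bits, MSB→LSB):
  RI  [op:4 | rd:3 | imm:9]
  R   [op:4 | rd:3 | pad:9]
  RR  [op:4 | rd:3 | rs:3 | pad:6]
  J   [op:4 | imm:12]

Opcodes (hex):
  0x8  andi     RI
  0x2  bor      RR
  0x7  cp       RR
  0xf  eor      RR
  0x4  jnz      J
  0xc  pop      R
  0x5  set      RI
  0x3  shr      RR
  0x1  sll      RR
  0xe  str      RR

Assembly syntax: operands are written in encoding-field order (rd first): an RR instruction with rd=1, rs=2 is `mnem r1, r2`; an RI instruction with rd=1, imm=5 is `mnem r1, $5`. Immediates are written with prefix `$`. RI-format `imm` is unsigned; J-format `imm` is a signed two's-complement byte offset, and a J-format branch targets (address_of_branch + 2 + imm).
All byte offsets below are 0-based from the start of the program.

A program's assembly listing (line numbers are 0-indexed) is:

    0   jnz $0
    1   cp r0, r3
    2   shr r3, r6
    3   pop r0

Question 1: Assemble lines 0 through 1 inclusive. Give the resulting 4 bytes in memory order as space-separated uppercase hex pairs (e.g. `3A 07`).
0. jnz fields op=0x4:4|imm=0:12 → word 4000h → 00 40
1. cp fields op=0x7:4|rd=0:3|rs=3:3|pad=0:6 → word 70c0h → c0 70

00 40 C0 70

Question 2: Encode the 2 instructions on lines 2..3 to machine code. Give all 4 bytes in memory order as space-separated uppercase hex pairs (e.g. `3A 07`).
line 2 (shr): pack op=0x3:4|rd=3:3|rs=6:3|pad=0:6 = 0x3780; little→ 80 37
line 3 (pop): pack op=0xc:4|rd=0:3|pad=0:9 = 0xc000; little→ 00 c0

80 37 00 C0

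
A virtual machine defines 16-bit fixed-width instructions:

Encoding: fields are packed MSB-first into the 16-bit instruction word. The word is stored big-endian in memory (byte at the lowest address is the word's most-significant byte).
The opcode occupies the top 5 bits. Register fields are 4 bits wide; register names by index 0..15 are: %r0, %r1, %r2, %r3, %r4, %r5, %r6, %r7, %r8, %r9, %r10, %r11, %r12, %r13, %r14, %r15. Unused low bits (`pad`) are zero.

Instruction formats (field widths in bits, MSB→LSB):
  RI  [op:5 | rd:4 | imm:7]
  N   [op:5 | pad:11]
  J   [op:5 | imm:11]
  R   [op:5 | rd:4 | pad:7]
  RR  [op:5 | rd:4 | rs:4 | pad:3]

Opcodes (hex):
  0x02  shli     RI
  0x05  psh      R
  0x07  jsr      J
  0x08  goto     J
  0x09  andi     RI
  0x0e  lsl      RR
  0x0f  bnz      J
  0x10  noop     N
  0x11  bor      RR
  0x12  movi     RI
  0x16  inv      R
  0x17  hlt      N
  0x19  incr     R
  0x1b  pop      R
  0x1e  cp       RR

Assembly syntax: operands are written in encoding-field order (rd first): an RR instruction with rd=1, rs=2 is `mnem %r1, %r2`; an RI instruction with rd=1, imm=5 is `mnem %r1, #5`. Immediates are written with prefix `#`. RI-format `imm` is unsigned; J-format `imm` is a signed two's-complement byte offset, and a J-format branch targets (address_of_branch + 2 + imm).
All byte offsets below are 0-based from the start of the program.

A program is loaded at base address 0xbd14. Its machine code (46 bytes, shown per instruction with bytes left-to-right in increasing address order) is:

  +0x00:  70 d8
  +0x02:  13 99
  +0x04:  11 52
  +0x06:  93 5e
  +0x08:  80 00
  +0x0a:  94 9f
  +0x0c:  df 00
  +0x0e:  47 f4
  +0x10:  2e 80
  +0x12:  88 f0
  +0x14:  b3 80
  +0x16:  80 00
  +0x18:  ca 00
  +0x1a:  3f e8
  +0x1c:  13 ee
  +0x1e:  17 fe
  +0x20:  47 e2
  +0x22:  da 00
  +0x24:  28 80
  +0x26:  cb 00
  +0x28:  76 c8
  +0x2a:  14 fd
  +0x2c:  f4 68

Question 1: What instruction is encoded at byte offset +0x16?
noop

+0x16: 80 00 ⇒ word 0x8000 (big)
  opcode bits[15:11]=0x10: noop/N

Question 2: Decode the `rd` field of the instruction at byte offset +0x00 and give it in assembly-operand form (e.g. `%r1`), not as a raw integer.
%r1

@+00  big-endian(70 d8) = 0x70d8
  top 5b → 0xe → lsl [RR]
  [10:7] rd=1 = %r1
  [6:3] rs=11 = %r11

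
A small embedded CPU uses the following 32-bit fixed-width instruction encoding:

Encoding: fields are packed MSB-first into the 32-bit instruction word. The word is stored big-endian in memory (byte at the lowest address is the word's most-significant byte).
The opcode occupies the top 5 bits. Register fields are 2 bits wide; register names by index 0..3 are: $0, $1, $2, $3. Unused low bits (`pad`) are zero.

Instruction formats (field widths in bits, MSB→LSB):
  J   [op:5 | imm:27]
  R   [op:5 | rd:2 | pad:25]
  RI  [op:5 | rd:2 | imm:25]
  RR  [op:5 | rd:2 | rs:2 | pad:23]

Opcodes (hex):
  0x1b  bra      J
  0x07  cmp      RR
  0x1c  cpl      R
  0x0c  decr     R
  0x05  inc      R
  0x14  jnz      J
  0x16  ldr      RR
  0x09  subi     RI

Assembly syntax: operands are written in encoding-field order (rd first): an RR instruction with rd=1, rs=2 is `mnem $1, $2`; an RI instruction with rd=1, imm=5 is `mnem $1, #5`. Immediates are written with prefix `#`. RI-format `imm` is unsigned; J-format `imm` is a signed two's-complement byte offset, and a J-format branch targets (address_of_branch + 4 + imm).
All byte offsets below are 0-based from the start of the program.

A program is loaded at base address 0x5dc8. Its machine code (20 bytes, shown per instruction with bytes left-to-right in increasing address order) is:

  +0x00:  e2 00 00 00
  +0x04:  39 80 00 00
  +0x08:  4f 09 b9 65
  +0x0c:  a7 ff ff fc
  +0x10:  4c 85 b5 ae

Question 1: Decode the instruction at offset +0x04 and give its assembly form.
cmp $0, $3

[04] 39 80 00 00 → 0x39800000
  op=0x39800000>>27=0x7 ⇒ cmp (RR)
  [26:25] rd=0 = $0
  [24:23] rs=3 = $3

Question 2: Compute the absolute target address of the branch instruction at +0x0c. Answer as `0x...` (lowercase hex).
0x5dd4

@+0c  big-endian(a7 ff ff fc) = 0xa7fffffc
  top 5b → 0x14 → jnz [J]
  imm: (w>>0)&0x7ffffff=0x7fffffc (s27→-4) → #-4
  target = base 0x5dc8 + off 0x0c + 4 + imm -4 = 0x5dd4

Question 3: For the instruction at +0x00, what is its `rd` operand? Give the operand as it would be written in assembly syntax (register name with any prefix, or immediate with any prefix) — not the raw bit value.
@+00  big-endian(e2 00 00 00) = 0xe2000000
  op=0xe2000000>>27=0x1c ⇒ cpl (R)
  rd: (w>>25)&0x3=0x1 → $1

$1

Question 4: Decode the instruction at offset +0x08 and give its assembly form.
subi $3, #17414501

off 0x08: read 4f 09 b9 65 as big → 0x4f09b965
  opcode bits[31:27]=0x9: subi/RI
  [26:25] rd=3 = $3
  [24:0] imm=17414501 = #17414501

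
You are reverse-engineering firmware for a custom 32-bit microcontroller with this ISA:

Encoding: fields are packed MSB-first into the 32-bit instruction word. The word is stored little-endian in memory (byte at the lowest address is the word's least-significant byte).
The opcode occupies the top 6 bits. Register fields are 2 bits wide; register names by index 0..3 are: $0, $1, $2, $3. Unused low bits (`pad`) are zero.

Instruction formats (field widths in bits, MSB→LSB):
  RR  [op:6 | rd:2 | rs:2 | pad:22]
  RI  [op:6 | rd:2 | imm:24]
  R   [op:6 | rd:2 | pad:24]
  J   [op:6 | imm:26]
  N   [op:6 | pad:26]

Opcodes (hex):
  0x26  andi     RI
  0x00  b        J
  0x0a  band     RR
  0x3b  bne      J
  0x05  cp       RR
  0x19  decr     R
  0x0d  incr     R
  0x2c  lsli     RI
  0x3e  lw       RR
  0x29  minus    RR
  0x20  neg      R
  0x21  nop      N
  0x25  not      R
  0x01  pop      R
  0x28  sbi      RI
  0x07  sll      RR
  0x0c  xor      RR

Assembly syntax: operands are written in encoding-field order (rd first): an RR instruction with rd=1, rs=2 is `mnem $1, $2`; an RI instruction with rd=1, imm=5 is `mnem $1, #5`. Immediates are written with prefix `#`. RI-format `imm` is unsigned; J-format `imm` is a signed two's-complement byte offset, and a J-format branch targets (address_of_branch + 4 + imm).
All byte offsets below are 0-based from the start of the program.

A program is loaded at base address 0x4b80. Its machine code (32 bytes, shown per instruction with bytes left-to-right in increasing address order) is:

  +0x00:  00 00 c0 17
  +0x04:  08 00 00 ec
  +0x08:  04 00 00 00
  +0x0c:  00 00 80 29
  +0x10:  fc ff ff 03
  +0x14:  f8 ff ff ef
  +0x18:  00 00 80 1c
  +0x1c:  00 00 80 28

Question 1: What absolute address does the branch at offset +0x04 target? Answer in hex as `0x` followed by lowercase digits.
+0x04: 08 00 00 ec ⇒ word 0xec000008 (little)
  top 6b → 0x3b → bne [J]
  imm@[25:0]=0x8 ⇒ #8
  target = base 0x4b80 + off 0x04 + 4 + imm 8 = 0x4b90

0x4b90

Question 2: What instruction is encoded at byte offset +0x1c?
band $0, $2

+0x1c: 00 00 80 28 ⇒ word 0x28800000 (little)
  op=0x28800000>>26=0xa ⇒ band (RR)
  rd@[25:24]=0x0 ⇒ $0
  rs@[23:22]=0x2 ⇒ $2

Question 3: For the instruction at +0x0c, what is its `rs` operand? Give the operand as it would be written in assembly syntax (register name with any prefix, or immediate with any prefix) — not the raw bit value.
$2

+0x0c: 00 00 80 29 ⇒ word 0x29800000 (little)
  opcode bits[31:26]=0xa: band/RR
  rd@[25:24]=0x1 ⇒ $1
  rs@[23:22]=0x2 ⇒ $2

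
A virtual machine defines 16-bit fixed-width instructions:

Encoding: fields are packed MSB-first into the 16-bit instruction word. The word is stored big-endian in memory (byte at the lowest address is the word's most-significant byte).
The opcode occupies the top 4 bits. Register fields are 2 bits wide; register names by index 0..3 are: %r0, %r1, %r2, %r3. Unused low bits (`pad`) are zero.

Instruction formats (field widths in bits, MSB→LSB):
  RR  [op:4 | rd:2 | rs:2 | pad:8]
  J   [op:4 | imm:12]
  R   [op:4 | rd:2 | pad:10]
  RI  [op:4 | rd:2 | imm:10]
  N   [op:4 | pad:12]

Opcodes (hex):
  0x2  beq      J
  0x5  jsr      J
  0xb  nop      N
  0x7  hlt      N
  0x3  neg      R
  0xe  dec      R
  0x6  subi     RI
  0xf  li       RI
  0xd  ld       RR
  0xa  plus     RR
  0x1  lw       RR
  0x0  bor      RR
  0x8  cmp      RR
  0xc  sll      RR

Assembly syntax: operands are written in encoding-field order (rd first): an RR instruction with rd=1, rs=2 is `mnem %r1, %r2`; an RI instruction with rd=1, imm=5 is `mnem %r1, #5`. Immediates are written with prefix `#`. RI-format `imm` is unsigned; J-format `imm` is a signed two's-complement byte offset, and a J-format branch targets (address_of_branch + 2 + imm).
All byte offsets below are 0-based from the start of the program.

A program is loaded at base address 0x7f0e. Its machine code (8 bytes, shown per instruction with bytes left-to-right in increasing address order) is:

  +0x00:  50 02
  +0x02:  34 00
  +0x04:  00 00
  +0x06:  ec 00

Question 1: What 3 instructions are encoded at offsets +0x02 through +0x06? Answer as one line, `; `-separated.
off 0x02: read 34 00 as big → 0x3400
  top 4b → 0x3 → neg [R]
  [11:10] rd=1 = %r1
off 0x04: read 00 00 as big → 0x0000
  top 4b → 0x0 → bor [RR]
  [11:10] rd=0 = %r0
  [9:8] rs=0 = %r0
off 0x06: read ec 00 as big → 0xec00
  top 4b → 0xe → dec [R]
  [11:10] rd=3 = %r3

neg %r1; bor %r0, %r0; dec %r3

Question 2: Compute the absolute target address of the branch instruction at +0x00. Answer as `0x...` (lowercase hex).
[00] 50 02 → 0x5002
  op=0x5002>>12=0x5 ⇒ jsr (J)
  imm: (w>>0)&0xfff=0x2 → #2
  target = base 0x7f0e + off 0x00 + 2 + imm 2 = 0x7f12

0x7f12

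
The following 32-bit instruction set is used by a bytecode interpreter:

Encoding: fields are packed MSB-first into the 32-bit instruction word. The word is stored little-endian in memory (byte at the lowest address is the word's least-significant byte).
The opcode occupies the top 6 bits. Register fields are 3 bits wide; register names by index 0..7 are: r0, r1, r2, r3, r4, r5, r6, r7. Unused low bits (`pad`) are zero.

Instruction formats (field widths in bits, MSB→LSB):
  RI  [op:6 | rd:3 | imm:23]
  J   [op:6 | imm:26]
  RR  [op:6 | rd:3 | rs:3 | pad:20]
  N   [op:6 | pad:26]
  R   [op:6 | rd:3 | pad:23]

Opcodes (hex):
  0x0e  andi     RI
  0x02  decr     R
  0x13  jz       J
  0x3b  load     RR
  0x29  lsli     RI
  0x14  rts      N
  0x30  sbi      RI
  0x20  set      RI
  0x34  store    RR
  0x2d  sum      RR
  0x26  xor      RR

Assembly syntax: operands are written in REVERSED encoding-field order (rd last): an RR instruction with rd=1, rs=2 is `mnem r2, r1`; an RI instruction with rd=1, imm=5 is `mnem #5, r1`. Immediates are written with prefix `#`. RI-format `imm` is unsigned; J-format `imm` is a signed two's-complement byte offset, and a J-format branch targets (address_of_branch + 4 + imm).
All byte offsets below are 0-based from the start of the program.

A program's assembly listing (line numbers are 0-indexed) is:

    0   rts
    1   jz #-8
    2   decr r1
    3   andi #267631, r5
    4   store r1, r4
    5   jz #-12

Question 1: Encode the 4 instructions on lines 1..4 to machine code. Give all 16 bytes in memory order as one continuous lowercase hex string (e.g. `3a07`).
L1: jz op=0x13:6|imm=-8:26 ⇒ 0x4ffffff8 ⇒ little f8 ff ff 4f
L2: decr op=0x2:6|rd=1:3|pad=0:23 ⇒ 0x08800000 ⇒ little 00 00 80 08
L3: andi op=0xe:6|rd=5:3|imm=267631:23 ⇒ 0x3a84156f ⇒ little 6f 15 84 3a
L4: store op=0x34:6|rd=4:3|rs=1:3|pad=0:20 ⇒ 0xd2100000 ⇒ little 00 00 10 d2

f8ffff4f000080086f15843a000010d2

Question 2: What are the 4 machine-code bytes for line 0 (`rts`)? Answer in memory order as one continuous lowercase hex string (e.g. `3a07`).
line 0 (rts): pack op=0x14:6|pad=0:26 = 0x50000000; little→ 00 00 00 50

00000050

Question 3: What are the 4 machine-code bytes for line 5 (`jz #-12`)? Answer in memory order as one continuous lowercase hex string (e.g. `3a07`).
5. jz fields op=0x13:6|imm=-12:26 → word 4ffffff4h → f4 ff ff 4f

f4ffff4f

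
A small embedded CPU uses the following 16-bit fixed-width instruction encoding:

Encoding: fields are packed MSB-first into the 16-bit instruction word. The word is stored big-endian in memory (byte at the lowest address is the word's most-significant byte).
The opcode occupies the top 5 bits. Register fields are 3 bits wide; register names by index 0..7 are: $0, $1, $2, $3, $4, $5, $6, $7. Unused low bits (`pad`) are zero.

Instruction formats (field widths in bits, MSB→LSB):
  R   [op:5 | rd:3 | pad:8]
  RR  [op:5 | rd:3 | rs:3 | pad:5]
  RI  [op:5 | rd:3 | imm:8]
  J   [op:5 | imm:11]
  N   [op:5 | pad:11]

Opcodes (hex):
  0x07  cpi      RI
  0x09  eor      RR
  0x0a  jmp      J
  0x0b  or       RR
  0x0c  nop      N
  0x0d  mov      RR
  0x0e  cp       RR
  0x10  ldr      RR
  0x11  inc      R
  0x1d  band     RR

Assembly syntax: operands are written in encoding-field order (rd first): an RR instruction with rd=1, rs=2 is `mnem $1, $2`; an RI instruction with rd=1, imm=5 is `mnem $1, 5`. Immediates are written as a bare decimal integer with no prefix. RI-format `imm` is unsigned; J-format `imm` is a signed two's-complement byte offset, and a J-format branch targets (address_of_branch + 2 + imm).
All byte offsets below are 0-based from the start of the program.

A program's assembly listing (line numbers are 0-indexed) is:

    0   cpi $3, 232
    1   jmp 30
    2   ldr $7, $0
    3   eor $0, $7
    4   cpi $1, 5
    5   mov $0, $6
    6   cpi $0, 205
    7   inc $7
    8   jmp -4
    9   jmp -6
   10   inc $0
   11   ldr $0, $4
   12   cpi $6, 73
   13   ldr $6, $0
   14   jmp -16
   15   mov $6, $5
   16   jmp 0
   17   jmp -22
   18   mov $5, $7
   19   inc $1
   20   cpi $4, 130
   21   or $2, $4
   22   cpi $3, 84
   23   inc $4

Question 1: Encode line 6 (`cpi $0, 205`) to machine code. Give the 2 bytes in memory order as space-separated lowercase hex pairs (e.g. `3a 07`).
38 cd

L6: cpi op=0x7:5|rd=0:3|imm=205:8 ⇒ 0x38cd ⇒ big 38 cd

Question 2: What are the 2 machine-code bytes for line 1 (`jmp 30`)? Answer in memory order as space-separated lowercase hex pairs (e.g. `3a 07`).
L1: jmp op=0xa:5|imm=30:11 ⇒ 0x501e ⇒ big 50 1e

50 1e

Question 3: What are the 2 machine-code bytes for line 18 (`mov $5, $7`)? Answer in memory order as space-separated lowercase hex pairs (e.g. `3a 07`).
6d e0

18. mov fields op=0xd:5|rd=5:3|rs=7:3|pad=0:5 → word 6de0h → 6d e0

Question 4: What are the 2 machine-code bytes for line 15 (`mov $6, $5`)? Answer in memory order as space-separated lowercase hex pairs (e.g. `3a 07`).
line 15 (mov): pack op=0xd:5|rd=6:3|rs=5:3|pad=0:5 = 0x6ea0; big→ 6e a0

6e a0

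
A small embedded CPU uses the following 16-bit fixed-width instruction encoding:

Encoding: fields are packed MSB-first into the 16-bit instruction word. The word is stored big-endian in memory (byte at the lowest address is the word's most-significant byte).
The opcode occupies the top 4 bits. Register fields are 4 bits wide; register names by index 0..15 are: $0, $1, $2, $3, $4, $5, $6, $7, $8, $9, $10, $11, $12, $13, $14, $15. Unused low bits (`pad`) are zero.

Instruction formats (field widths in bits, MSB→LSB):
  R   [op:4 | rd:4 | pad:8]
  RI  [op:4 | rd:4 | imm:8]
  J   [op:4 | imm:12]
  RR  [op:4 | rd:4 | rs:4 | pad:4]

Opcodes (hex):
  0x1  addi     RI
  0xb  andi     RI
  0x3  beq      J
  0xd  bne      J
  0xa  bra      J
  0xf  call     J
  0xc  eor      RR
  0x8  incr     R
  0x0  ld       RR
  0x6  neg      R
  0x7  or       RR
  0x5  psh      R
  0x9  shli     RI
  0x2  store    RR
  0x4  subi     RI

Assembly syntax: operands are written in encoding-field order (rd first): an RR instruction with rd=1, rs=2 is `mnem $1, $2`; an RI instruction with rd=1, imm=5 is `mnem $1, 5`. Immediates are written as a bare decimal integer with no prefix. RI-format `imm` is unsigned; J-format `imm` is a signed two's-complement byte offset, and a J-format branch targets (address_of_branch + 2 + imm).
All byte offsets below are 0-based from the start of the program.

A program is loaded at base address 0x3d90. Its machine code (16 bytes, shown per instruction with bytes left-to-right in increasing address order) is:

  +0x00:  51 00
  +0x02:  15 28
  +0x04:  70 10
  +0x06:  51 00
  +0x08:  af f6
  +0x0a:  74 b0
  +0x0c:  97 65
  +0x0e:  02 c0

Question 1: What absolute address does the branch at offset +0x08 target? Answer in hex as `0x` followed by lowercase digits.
@+08  big-endian(af f6) = 0xaff6
  op=0xaff6>>12=0xa ⇒ bra (J)
  imm@[11:0]=0xff6 (s12→-10) ⇒ -10
  target = base 0x3d90 + off 0x08 + 2 + imm -10 = 0x3d90

0x3d90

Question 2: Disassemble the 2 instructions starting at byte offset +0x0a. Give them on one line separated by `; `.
[0a] 74 b0 → 0x74b0
  opcode bits[15:12]=0x7: or/RR
  rd: (w>>8)&0xf=0x4 → $4
  rs: (w>>4)&0xf=0xb → $11
[0c] 97 65 → 0x9765
  opcode bits[15:12]=0x9: shli/RI
  rd: (w>>8)&0xf=0x7 → $7
  imm: (w>>0)&0xff=0x65 → 101

or $4, $11; shli $7, 101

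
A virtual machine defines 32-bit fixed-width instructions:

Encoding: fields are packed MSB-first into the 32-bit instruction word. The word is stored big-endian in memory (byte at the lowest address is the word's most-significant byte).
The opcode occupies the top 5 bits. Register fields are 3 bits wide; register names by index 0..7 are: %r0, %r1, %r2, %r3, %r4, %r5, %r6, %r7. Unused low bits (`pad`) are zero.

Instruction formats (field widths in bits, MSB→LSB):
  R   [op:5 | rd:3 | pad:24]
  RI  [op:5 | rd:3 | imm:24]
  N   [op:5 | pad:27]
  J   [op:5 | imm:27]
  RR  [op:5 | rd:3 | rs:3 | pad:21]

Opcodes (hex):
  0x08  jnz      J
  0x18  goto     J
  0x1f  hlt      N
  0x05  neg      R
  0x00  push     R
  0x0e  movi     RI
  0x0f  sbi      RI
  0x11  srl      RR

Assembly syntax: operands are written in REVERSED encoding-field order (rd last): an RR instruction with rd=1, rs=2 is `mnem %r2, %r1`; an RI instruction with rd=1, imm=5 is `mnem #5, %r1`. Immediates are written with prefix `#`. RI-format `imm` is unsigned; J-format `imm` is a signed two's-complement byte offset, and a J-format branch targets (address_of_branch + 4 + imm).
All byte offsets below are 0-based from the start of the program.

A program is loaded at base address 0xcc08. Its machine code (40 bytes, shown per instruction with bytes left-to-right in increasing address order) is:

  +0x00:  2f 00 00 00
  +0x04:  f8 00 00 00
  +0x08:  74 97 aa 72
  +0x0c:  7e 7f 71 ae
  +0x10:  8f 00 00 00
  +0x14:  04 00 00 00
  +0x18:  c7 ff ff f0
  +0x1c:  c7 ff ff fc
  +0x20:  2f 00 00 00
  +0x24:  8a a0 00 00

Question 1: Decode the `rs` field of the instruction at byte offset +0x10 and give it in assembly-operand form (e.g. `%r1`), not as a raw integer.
%r0

off 0x10: read 8f 00 00 00 as big → 0x8f000000
  op=0x8f000000>>27=0x11 ⇒ srl (RR)
  rd@[26:24]=0x7 ⇒ %r7
  rs@[23:21]=0x0 ⇒ %r0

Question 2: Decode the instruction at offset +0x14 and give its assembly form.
push %r4

+0x14: 04 00 00 00 ⇒ word 0x04000000 (big)
  op=0x04000000>>27=0x0 ⇒ push (R)
  [26:24] rd=4 = %r4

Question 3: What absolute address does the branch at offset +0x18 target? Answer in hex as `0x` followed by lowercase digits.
0xcc14

@+18  big-endian(c7 ff ff f0) = 0xc7fffff0
  opcode bits[31:27]=0x18: goto/J
  [26:0] imm=134217712 (s27→-16) = #-16
  target = base 0xcc08 + off 0x18 + 4 + imm -16 = 0xcc14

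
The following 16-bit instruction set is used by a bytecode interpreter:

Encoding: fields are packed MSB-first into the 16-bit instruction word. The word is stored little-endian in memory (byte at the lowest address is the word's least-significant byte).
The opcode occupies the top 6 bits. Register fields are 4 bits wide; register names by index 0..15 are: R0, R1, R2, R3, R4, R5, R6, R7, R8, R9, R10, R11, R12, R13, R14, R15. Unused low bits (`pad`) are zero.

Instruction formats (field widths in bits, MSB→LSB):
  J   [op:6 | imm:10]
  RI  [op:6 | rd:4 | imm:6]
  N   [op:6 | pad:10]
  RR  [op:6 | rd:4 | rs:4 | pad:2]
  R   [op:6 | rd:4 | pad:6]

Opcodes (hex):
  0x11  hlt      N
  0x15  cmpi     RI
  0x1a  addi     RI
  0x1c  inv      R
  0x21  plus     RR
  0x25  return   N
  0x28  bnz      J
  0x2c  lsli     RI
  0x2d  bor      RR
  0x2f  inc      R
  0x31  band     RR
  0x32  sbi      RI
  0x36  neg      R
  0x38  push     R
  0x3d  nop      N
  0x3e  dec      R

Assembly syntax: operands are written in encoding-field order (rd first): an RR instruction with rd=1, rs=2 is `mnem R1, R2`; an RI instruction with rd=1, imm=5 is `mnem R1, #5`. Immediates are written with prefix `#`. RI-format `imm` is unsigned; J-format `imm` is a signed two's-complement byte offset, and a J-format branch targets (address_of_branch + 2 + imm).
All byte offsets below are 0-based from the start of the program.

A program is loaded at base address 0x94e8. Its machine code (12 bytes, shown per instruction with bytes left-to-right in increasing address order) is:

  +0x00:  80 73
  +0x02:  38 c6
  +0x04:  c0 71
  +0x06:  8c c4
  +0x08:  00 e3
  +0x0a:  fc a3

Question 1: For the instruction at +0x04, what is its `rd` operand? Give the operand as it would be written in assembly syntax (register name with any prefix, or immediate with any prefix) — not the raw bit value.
off 0x04: read c0 71 as little → 0x71c0
  top 6b → 0x1c → inv [R]
  rd: (w>>6)&0xf=0x7 → R7

R7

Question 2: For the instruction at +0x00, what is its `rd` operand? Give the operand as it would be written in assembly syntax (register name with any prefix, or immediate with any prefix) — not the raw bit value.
R14

@+00  little-endian(80 73) = 0x7380
  top 6b → 0x1c → inv [R]
  [9:6] rd=14 = R14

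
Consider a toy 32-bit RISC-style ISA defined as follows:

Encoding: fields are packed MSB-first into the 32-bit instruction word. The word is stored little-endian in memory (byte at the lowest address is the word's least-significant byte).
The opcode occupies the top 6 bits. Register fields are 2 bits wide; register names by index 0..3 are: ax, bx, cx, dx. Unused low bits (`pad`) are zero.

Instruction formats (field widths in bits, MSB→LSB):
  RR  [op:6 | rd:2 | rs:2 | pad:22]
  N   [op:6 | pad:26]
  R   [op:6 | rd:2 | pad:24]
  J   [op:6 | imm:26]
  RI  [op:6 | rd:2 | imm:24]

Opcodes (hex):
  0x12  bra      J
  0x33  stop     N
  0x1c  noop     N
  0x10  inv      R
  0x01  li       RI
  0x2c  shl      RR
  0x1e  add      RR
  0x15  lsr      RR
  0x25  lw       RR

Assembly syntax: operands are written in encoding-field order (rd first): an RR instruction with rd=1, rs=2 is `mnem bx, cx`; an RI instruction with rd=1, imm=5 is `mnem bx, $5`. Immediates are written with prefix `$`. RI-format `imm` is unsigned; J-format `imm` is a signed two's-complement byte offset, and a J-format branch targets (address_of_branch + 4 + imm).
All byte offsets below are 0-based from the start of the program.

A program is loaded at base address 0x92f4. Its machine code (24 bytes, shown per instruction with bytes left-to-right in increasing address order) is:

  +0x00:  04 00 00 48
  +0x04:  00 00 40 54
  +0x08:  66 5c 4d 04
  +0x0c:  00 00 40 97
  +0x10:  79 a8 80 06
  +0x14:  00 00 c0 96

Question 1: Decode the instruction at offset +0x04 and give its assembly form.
lsr ax, bx

[04] 00 00 40 54 → 0x54400000
  op=0x54400000>>26=0x15 ⇒ lsr (RR)
  rd: (w>>24)&0x3=0x0 → ax
  rs: (w>>22)&0x3=0x1 → bx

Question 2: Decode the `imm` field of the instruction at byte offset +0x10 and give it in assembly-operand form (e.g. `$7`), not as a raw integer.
$8431737

+0x10: 79 a8 80 06 ⇒ word 0x0680a879 (little)
  opcode bits[31:26]=0x1: li/RI
  rd@[25:24]=0x2 ⇒ cx
  imm@[23:0]=0x80a879 ⇒ $8431737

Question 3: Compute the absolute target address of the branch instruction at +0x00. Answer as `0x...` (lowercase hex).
+0x00: 04 00 00 48 ⇒ word 0x48000004 (little)
  top 6b → 0x12 → bra [J]
  [25:0] imm=4 = $4
  target = base 0x92f4 + off 0x00 + 4 + imm 4 = 0x92fc

0x92fc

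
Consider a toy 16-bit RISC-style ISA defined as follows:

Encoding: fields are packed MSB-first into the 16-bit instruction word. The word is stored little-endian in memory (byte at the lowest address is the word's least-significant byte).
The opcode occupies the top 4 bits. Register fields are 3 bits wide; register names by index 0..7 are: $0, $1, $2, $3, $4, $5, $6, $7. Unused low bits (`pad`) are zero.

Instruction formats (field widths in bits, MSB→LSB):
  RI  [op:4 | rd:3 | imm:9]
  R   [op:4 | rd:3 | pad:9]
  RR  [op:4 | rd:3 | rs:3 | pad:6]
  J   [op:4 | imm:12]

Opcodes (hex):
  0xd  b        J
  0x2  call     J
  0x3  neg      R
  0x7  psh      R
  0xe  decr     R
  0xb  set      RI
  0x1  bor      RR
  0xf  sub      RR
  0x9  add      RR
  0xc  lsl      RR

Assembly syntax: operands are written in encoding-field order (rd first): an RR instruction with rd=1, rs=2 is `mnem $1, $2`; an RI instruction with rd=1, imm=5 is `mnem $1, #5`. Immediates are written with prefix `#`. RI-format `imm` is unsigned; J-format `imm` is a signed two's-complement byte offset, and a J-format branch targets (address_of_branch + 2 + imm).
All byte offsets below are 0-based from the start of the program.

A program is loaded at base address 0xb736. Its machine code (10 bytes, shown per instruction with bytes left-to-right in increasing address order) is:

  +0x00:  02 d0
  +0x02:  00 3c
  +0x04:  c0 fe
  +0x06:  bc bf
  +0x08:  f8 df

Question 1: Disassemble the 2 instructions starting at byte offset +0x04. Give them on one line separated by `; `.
off 0x04: read c0 fe as little → 0xfec0
  opcode bits[15:12]=0xf: sub/RR
  rd: (w>>9)&0x7=0x7 → $7
  rs: (w>>6)&0x7=0x3 → $3
off 0x06: read bc bf as little → 0xbfbc
  opcode bits[15:12]=0xb: set/RI
  rd: (w>>9)&0x7=0x7 → $7
  imm: (w>>0)&0x1ff=0x1bc → #444

sub $7, $3; set $7, #444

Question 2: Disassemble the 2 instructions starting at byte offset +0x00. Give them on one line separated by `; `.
@+00  little-endian(02 d0) = 0xd002
  op=0xd002>>12=0xd ⇒ b (J)
  imm: (w>>0)&0xfff=0x2 → #2
@+02  little-endian(00 3c) = 0x3c00
  op=0x3c00>>12=0x3 ⇒ neg (R)
  rd: (w>>9)&0x7=0x6 → $6

b #2; neg $6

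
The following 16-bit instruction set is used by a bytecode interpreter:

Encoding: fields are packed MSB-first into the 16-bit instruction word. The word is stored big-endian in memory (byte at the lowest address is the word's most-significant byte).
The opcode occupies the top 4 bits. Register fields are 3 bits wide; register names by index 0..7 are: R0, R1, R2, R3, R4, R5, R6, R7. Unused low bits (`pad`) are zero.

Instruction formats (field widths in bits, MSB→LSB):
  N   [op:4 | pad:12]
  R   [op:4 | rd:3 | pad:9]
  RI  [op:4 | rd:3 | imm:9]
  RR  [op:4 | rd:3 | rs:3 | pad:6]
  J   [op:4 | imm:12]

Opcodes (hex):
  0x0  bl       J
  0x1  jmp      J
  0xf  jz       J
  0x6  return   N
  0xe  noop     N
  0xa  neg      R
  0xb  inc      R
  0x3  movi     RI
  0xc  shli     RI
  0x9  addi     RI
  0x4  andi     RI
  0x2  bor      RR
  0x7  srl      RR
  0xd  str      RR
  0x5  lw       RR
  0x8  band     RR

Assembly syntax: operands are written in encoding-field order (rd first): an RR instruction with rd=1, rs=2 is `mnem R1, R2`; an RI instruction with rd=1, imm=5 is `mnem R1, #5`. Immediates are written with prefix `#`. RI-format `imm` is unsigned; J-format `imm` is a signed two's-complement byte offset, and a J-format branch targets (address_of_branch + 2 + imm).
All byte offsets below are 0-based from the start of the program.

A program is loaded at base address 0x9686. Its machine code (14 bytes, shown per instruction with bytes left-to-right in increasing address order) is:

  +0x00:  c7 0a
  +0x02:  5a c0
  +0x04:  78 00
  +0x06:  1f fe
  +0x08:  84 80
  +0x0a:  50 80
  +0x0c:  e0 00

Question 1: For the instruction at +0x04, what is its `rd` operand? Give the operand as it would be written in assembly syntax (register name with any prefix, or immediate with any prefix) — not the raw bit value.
[04] 78 00 → 0x7800
  opcode bits[15:12]=0x7: srl/RR
  [11:9] rd=4 = R4
  [8:6] rs=0 = R0

R4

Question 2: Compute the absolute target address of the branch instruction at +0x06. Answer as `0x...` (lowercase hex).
0x968c

off 0x06: read 1f fe as big → 0x1ffe
  top 4b → 0x1 → jmp [J]
  imm@[11:0]=0xffe (s12→-2) ⇒ #-2
  target = base 0x9686 + off 0x06 + 2 + imm -2 = 0x968c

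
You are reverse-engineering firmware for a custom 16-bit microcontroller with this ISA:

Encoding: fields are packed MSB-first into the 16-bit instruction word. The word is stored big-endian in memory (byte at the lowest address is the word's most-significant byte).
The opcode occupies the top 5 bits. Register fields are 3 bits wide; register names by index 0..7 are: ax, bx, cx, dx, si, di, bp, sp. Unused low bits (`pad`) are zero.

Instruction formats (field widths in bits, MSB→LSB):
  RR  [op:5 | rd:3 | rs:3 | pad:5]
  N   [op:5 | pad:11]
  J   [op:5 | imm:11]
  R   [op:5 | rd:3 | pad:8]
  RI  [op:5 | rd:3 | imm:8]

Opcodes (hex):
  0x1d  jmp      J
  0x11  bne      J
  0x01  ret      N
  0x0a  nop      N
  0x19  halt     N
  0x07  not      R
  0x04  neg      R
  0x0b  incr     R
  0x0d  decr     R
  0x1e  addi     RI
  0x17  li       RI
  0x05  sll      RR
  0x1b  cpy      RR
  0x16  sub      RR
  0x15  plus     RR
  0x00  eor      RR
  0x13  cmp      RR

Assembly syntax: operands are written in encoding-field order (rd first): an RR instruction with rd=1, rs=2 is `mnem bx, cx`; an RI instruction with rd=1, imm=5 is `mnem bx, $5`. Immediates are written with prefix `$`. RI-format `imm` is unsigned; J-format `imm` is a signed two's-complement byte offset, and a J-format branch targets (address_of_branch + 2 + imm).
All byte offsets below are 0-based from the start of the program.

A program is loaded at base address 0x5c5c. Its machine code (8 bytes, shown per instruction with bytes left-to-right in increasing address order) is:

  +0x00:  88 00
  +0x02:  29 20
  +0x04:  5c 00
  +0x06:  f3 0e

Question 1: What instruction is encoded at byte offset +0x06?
off 0x06: read f3 0e as big → 0xf30e
  op=0xf30e>>11=0x1e ⇒ addi (RI)
  rd: (w>>8)&0x7=0x3 → dx
  imm: (w>>0)&0xff=0xe → $14

addi dx, $14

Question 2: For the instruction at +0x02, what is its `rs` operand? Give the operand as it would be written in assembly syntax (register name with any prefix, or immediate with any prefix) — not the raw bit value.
bx

[02] 29 20 → 0x2920
  op=0x2920>>11=0x5 ⇒ sll (RR)
  rd: (w>>8)&0x7=0x1 → bx
  rs: (w>>5)&0x7=0x1 → bx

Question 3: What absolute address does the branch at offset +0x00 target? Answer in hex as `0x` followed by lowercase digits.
0x5c5e

@+00  big-endian(88 00) = 0x8800
  op=0x8800>>11=0x11 ⇒ bne (J)
  imm@[10:0]=0x0 ⇒ $0
  target = base 0x5c5c + off 0x00 + 2 + imm 0 = 0x5c5e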